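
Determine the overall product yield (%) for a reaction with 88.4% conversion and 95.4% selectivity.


Overall yield = conversion (%) * selectivity (%) / 100
Conversion = 88.4%, Selectivity = 95.4%
Y = 88.4 * 95.4 / 100
= 84.3336 %

84.3336 %


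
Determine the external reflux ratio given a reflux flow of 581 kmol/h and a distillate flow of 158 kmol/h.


Reflux ratio definition: R = L / D (liquid returned / distillate withdrawn)
L = 581 kmol/h, D = 158 kmol/h
R = 581 / 158 = 3.677

3.677


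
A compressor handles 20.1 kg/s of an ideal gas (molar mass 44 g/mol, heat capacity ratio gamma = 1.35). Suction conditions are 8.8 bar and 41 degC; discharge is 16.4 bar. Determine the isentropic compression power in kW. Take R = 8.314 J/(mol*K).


Isentropic work: W = m*(gamma/(gamma-1))*(R*T1/MW)*((P2/P1)^((gamma-1)/gamma) - 1)
T1 = 41 + 273.15 = 314.15 K
Pressure ratio = 16.4 / 8.8 = 1.86364
Exponent = (1.35 - 1)/1.35 = 0.259259
(P2/P1)^exp - 1 = 1.86364^0.259259 - 1 = 0.175151
W = 20.1 * 1.35 / 0.35 * 8.314 * 314.15 / 44 * 0.175151 = 806.1

806.1 kW


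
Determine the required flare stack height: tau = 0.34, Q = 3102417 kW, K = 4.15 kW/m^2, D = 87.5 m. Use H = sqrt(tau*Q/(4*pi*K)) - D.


tau*Q/(4*pi*K) = 0.34 * 3102417 / (4 * pi * 4.15) = 20226.5
sqrt(20226.5) = 142.22
H = 142.22 - 87.5 = 54.72

54.72 m


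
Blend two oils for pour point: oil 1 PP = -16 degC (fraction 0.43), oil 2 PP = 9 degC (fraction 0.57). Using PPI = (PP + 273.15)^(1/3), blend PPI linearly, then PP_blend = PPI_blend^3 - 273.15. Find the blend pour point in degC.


PPI_1 = (-16 + 273.15)^(1/3) = 6.359098
PPI_2 = (9 + 273.15)^(1/3) = 6.558835
PPI_blend = 0.43 * 6.359098 + 0.57 * 6.558835 = 6.472948
PP_blend = 6.472948^3 - 273.15 = 271.2104 - 273.15 = -1.94

-1.94 degC


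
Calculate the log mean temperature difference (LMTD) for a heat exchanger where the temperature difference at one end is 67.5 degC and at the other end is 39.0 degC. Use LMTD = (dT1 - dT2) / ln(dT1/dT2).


LMTD = (dT1 - dT2) / ln(dT1/dT2)
= (67.5 - 39.0) / ln(67.5 / 39.0) = 28.5 / 0.548566 = 51.95

51.95 degC


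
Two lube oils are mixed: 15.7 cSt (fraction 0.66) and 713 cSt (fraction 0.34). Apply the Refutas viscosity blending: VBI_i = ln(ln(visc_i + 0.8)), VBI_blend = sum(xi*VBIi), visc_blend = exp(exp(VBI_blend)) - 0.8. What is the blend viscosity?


Refutas method: VBN_i = 14.534*ln(ln(visc_i + 0.8)) + 10.975, blended linearly by mass fraction; since VBN is linear in VBI_i = ln(ln(visc_i + 0.8)) and the fractions sum to 1, blend VBI directly: visc = exp(exp(VBI_blend)) - 0.8
VBI_1 = ln(ln(15.7 + 0.8)) = 1.03082
VBI_2 = ln(ln(713 + 0.8)) = 1.88261
VBI_blend = 0.66 * 1.03082 + 0.34 * 1.88261 = 1.32043
visc_blend = exp(exp(1.32043)) - 0.8 = 41.51

41.51 cSt


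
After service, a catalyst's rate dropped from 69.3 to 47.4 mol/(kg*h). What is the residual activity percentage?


Activity (%) = (rate_used / rate_fresh) * 100
rate_used = 47.4, rate_fresh = 69.3
= (47.4 / 69.3) * 100
= 0.6840 * 100 = 68.40

68.40 %


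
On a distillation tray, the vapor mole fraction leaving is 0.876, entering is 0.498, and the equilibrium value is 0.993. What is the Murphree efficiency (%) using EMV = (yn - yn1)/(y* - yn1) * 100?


Murphree vapor efficiency: EMV = (y_n - y_(n-1)) / (y*_n - y_(n-1)) * 100
EMV = (0.876 - 0.498) / (0.993 - 0.498) * 100 = 0.378 / 0.495 * 100 = 76.36

76.36 %


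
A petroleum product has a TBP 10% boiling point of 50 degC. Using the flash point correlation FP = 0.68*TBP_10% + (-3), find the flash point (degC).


FP = 0.68 * 50 + (-3) = 31

31 degC


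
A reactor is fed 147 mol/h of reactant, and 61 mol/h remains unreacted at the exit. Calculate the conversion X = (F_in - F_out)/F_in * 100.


X = (F_in - F_out) / F_in * 100
Moles reacted = 147 - 61 = 86
X = 86 / 147 * 100
= 0.5850 * 100
= 58.50 %

58.50 %


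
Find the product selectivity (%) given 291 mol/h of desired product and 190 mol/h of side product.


Selectivity = desired / (desired + undesired) * 100
Total products = 291 + 190 = 481 mol/h
S = 291 / 481 * 100
= 0.6050 * 100
= 60.50 %

60.50 %


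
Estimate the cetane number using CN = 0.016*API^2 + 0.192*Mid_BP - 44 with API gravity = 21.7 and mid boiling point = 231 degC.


CN = 0.016 * 21.7^2 + 0.192 * 231 - 44
CN = 7.53424 + 44.352 - 44 = 7.88624

7.88624


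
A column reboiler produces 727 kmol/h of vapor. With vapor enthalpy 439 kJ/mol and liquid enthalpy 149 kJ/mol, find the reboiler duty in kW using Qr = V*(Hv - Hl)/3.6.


Qr = 727 * (439 - 149) / 3.6 = 727 * 290 / 3.6 = 58560

58560 kW


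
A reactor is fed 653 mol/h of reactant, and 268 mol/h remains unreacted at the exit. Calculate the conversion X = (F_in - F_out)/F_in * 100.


X = (F_in - F_out) / F_in * 100
Moles reacted = 653 - 268 = 385
X = 385 / 653 * 100
= 0.5896 * 100
= 58.96 %

58.96 %


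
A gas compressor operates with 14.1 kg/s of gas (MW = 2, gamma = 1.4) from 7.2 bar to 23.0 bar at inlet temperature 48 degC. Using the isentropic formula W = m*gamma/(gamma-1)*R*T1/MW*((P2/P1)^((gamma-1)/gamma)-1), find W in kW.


Isentropic work: W = m*(gamma/(gamma-1))*(R*T1/MW)*((P2/P1)^((gamma-1)/gamma) - 1)
T1 = 48 + 273.15 = 321.15 K
Pressure ratio = 23.0 / 7.2 = 3.19444
Exponent = (1.4 - 1)/1.4 = 0.285714
(P2/P1)^exp - 1 = 3.19444^0.285714 - 1 = 0.393518
W = 14.1 * 1.4 / 0.4 * 8.314 * 321.15 / 2 * 0.393518 = 25930

25930 kW


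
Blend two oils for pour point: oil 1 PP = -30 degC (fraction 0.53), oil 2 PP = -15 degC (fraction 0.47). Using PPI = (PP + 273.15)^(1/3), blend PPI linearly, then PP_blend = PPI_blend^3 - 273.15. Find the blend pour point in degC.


PPI_1 = (-30 + 273.15)^(1/3) = 6.241535
PPI_2 = (-15 + 273.15)^(1/3) = 6.36733
PPI_blend = 0.53 * 6.241535 + 0.47 * 6.36733 = 6.300659
PP_blend = 6.300659^3 - 273.15 = 250.1255 - 273.15 = -23.02

-23.02 degC


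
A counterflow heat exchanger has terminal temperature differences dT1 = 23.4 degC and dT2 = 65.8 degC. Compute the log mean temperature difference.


LMTD = (dT1 - dT2) / ln(dT1/dT2)
= (23.4 - 65.8) / ln(23.4 / 65.8) = -42.4 / -1.03388 = 41.01

41.01 degC


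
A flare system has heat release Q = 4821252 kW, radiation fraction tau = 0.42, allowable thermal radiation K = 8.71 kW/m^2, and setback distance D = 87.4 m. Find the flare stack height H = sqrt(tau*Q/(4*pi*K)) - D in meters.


tau*Q/(4*pi*K) = 0.42 * 4821252 / (4 * pi * 8.71) = 18500.4
sqrt(18500.4) = 136.016
H = 136.016 - 87.4 = 48.62

48.62 m


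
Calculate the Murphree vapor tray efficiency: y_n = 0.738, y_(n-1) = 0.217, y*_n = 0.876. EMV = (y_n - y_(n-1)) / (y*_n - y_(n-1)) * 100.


Murphree vapor efficiency: EMV = (y_n - y_(n-1)) / (y*_n - y_(n-1)) * 100
EMV = (0.738 - 0.217) / (0.876 - 0.217) * 100 = 0.521 / 0.659 * 100 = 79.06

79.06 %


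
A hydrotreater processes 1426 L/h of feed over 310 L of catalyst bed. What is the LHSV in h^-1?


LHSV = volumetric feed rate / catalyst volume
= 1426 L/h / 310 L
= 4.600 h^-1

4.600 h^-1


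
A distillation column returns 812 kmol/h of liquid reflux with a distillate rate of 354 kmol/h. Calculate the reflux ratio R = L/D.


Reflux ratio definition: R = L / D (liquid returned / distillate withdrawn)
L = 812 kmol/h, D = 354 kmol/h
R = 812 / 354 = 2.294

2.294


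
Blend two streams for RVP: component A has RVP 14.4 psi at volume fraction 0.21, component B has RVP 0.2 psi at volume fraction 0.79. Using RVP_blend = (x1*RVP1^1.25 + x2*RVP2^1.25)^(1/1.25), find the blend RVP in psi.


Chevron index: RVP_blend = (sum xi*RVPi^1.25)^(1/1.25)
RVP^1.25 terms: 0.21 * 14.4^1.25 + 0.79 * 0.2^1.25 = 5.99644
RVP_blend = 5.99644^(1/1.25) = 4.191

4.191 psi


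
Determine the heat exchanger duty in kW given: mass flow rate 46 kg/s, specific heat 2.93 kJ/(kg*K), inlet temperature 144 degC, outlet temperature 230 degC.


Q = m_dot * cp * delta_T
delta_T = 230 - 144 = 86 K
Q = 46 * 2.93 * 86
= 134.78 * 86
= 11591.08 kW

11591.08 kW


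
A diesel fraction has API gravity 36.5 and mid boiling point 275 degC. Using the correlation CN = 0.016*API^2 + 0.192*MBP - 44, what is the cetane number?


CN = 0.016 * 36.5^2 + 0.192 * 275 - 44
CN = 21.316 + 52.8 - 44 = 30.116

30.116


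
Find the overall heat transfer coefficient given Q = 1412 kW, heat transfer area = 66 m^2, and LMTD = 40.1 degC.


From Q = U*A*LMTD, U = Q / (A * LMTD)
U = 1412 / (66 * 40.1) = 1412 / 2646.6 = 0.5335

0.5335 kW/(m^2*K)


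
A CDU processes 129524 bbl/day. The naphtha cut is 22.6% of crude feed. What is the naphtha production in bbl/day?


Crude throughput = 129524 bbl/day
Fraction yield = 22.6%
yield = throughput * fraction / 100
yield = 129524 * 22.6 / 100 = 29272.424

29272.424 bbl/day


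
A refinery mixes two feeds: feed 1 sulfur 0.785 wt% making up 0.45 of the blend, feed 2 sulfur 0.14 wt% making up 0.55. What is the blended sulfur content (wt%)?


Linear sulfur blending: S_blend = x1*S1 + x2*S2
Contribution 1: 0.45 * 0.785 = 0.35325 wt%
Contribution 2: 0.55 * 0.14 = 0.077 wt%
S_blend = 0.35325 + 0.077 = 0.43025

0.43025 wt%


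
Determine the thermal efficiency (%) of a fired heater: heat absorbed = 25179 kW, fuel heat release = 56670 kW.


Furnace efficiency = Q_absorbed / Q_fuel * 100
= 25179 / 56670 * 100 = 44.43

44.43 %


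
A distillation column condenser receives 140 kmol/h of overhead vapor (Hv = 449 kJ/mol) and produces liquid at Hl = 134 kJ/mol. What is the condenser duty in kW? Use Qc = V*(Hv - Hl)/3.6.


Qc = 140 * (449 - 134) / 3.6 = 140 * 315 / 3.6 = 12250

12250 kW


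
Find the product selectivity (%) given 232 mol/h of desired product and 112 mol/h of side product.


Selectivity = desired / (desired + undesired) * 100
Total products = 232 + 112 = 344 mol/h
S = 232 / 344 * 100
= 0.6744 * 100
= 67.44 %

67.44 %


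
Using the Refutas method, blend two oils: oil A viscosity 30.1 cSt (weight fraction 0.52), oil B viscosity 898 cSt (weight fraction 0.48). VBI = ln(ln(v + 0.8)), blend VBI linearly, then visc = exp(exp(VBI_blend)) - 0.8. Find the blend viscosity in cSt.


Refutas method: VBN_i = 14.534*ln(ln(visc_i + 0.8)) + 10.975, blended linearly by mass fraction; since VBN is linear in VBI_i = ln(ln(visc_i + 0.8)) and the fractions sum to 1, blend VBI directly: visc = exp(exp(VBI_blend)) - 0.8
VBI_1 = ln(ln(30.1 + 0.8)) = 1.23278
VBI_2 = ln(ln(898 + 0.8)) = 1.91708
VBI_blend = 0.52 * 1.23278 + 0.48 * 1.91708 = 1.56124
visc_blend = exp(exp(1.56124)) - 0.8 = 116.5

116.5 cSt


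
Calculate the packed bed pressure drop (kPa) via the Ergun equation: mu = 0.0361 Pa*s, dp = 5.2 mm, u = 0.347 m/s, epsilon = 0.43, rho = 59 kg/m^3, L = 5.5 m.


dp = 5.2 mm = 0.0052 m
Viscous term = 150*0.0361*0.347*(1-0.43)^2 / (0.0052^2*0.43^3) = 283966
Inertial term = 1.75*59*0.347^2*(1-0.43) / (0.0052*0.43^3) = 17140.2
dP/L = 283966 + 17140.2 = 301106 Pa/m
dP = 301106 * 5.5 / 1000 = 1656 kPa

1656 kPa


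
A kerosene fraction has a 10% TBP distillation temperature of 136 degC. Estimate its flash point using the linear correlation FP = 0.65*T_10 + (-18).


FP = 0.65 * 136 + (-18) = 70.4

70.4 degC


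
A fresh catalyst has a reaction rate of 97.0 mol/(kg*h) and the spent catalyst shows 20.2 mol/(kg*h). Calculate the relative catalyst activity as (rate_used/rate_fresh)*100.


Activity (%) = (rate_used / rate_fresh) * 100
rate_used = 20.2, rate_fresh = 97.0
= (20.2 / 97.0) * 100
= 0.2082 * 100 = 20.82

20.82 %


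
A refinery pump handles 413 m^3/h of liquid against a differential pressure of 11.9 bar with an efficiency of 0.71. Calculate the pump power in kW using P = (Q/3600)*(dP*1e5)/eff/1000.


Q = 413 / 3600 = 0.114722 m^3/s
P = 0.114722 * (11.9 * 1e5) / 0.71 / 1000 = 192.3

192.3 kW


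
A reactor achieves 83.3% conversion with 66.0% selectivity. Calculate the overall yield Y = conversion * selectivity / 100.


Overall yield = conversion (%) * selectivity (%) / 100
Conversion = 83.3%, Selectivity = 66.0%
Y = 83.3 * 66.0 / 100
= 54.978 %

54.978 %


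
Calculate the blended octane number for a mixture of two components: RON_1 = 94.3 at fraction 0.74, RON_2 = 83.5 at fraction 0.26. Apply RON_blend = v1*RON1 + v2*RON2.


Linear blending: RON_blend = sum(vi * RONi)
Contribution 1: 0.74 * 94.3 = 69.782
Contribution 2: 0.26 * 83.5 = 21.71
RON_blend = 69.782 + 21.71 = 91.492

91.492


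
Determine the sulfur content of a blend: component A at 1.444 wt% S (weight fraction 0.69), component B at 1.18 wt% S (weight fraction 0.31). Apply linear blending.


Linear sulfur blending: S_blend = x1*S1 + x2*S2
Contribution 1: 0.69 * 1.444 = 0.99636 wt%
Contribution 2: 0.31 * 1.18 = 0.3658 wt%
S_blend = 0.99636 + 0.3658 = 1.36216

1.36216 wt%


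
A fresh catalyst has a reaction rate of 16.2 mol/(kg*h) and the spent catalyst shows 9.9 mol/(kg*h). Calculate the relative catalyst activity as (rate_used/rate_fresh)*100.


Activity (%) = (rate_used / rate_fresh) * 100
rate_used = 9.9, rate_fresh = 16.2
= (9.9 / 16.2) * 100
= 0.6111 * 100 = 61.11

61.11 %


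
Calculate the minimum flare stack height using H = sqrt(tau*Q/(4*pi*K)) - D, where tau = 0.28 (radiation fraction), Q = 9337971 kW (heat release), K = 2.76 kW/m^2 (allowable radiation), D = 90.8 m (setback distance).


tau*Q/(4*pi*K) = 0.28 * 9337971 / (4 * pi * 2.76) = 75386.2
sqrt(75386.2) = 274.565
H = 274.565 - 90.8 = 183.8

183.8 m


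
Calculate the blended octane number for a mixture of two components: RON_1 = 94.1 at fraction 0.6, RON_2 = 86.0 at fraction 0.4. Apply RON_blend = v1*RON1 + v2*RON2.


Linear blending: RON_blend = sum(vi * RONi)
Contribution 1: 0.6 * 94.1 = 56.46
Contribution 2: 0.4 * 86.0 = 34.4
RON_blend = 56.46 + 34.4 = 90.86

90.86


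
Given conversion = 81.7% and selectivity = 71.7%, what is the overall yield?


Overall yield = conversion (%) * selectivity (%) / 100
Conversion = 81.7%, Selectivity = 71.7%
Y = 81.7 * 71.7 / 100
= 58.5789 %

58.5789 %


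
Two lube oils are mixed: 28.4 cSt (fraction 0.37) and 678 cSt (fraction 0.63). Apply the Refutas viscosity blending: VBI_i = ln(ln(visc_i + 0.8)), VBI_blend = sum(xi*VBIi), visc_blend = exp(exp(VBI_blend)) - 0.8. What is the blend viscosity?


Refutas method: VBN_i = 14.534*ln(ln(visc_i + 0.8)) + 10.975, blended linearly by mass fraction; since VBN is linear in VBI_i = ln(ln(visc_i + 0.8)) and the fractions sum to 1, blend VBI directly: visc = exp(exp(VBI_blend)) - 0.8
VBI_1 = ln(ln(28.4 + 0.8)) = 1.21615
VBI_2 = ln(ln(678 + 0.8)) = 1.87492
VBI_blend = 0.37 * 1.21615 + 0.63 * 1.87492 = 1.63118
visc_blend = exp(exp(1.63118)) - 0.8 = 164.9

164.9 cSt


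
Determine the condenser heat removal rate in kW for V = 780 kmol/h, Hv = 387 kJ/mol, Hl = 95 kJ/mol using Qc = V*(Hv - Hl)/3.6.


Qc = 780 * (387 - 95) / 3.6 = 780 * 292 / 3.6 = 63270

63270 kW


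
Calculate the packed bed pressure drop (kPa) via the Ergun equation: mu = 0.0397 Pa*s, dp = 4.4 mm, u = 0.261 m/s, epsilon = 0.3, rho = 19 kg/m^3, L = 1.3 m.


dp = 4.4 mm = 0.0044 m
Viscous term = 150*0.0397*0.261*(1-0.3)^2 / (0.0044^2*0.3^3) = 1456970
Inertial term = 1.75*19*0.261^2*(1-0.3) / (0.0044*0.3^3) = 13346.1
dP/L = 1456970 + 13346.1 = 1470320 Pa/m
dP = 1470320 * 1.3 / 1000 = 1911 kPa

1911 kPa


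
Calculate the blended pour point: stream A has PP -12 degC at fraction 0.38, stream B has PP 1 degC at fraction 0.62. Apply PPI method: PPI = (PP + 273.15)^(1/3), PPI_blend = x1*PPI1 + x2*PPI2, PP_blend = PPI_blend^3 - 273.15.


PPI_1 = (-12 + 273.15)^(1/3) = 6.391901
PPI_2 = (1 + 273.15)^(1/3) = 6.49625
PPI_blend = 0.38 * 6.391901 + 0.62 * 6.49625 = 6.456597
PP_blend = 6.456597^3 - 273.15 = 269.1603 - 273.15 = -3.99

-3.99 degC


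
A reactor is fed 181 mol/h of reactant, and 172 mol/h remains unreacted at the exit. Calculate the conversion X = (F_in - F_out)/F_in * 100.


X = (F_in - F_out) / F_in * 100
Moles reacted = 181 - 172 = 9
X = 9 / 181 * 100
= 0.04972 * 100
= 4.972 %

4.972 %


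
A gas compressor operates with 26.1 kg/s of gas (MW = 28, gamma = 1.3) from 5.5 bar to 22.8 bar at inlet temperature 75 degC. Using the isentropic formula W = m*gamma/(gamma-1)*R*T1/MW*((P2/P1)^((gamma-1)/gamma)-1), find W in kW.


Isentropic work: W = m*(gamma/(gamma-1))*(R*T1/MW)*((P2/P1)^((gamma-1)/gamma) - 1)
T1 = 75 + 273.15 = 348.15 K
Pressure ratio = 22.8 / 5.5 = 4.14545
Exponent = (1.3 - 1)/1.3 = 0.230769
(P2/P1)^exp - 1 = 4.14545^0.230769 - 1 = 0.388406
W = 26.1 * 1.3 / 0.3 * 8.314 * 348.15 / 28 * 0.388406 = 4541

4541 kW


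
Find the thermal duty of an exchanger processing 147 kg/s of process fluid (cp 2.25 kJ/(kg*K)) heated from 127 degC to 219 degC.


Q = m_dot * cp * delta_T
delta_T = 219 - 127 = 92 K
Q = 147 * 2.25 * 92
= 330.75 * 92
= 30429 kW

30429 kW


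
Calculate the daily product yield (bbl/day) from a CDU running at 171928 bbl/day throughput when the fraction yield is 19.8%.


Crude throughput = 171928 bbl/day
Fraction yield = 19.8%
yield = throughput * fraction / 100
yield = 171928 * 19.8 / 100 = 34041.744

34041.744 bbl/day


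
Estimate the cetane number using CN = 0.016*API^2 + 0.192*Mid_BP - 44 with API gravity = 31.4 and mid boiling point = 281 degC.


CN = 0.016 * 31.4^2 + 0.192 * 281 - 44
CN = 15.77536 + 53.952 - 44 = 25.72736

25.72736


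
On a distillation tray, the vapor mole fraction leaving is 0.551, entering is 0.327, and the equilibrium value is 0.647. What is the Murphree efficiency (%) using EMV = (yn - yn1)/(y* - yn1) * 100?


Murphree vapor efficiency: EMV = (y_n - y_(n-1)) / (y*_n - y_(n-1)) * 100
EMV = (0.551 - 0.327) / (0.647 - 0.327) * 100 = 0.224 / 0.32 * 100 = 70.00

70.00 %


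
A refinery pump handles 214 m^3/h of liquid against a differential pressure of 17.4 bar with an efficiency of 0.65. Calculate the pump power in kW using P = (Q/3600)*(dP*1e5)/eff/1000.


Q = 214 / 3600 = 0.0594444 m^3/s
P = 0.0594444 * (17.4 * 1e5) / 0.65 / 1000 = 159.1

159.1 kW


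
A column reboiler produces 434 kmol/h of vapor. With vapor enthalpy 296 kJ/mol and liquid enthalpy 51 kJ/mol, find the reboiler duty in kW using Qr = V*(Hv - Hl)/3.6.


Qr = 434 * (296 - 51) / 3.6 = 434 * 245 / 3.6 = 29540

29540 kW


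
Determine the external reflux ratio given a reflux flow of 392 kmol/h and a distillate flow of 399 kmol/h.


Reflux ratio definition: R = L / D (liquid returned / distillate withdrawn)
L = 392 kmol/h, D = 399 kmol/h
R = 392 / 399 = 0.9825

0.9825


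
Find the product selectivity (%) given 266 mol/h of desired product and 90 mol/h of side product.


Selectivity = desired / (desired + undesired) * 100
Total products = 266 + 90 = 356 mol/h
S = 266 / 356 * 100
= 0.7472 * 100
= 74.72 %

74.72 %


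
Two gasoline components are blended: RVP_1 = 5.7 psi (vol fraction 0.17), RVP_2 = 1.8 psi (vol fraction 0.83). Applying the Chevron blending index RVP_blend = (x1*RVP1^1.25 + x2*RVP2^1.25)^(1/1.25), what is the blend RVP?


Chevron index: RVP_blend = (sum xi*RVPi^1.25)^(1/1.25)
RVP^1.25 terms: 0.17 * 5.7^1.25 + 0.83 * 1.8^1.25 = 3.22773
RVP_blend = 3.22773^(1/1.25) = 2.553

2.553 psi


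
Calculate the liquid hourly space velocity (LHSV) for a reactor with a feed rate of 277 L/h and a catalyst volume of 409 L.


LHSV = volumetric feed rate / catalyst volume
= 277 L/h / 409 L
= 0.6773 h^-1

0.6773 h^-1


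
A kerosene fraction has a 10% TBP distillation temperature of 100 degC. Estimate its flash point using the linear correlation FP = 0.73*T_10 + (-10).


FP = 0.73 * 100 + (-10) = 63

63 degC


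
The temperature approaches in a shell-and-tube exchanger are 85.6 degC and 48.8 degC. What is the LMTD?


LMTD = (dT1 - dT2) / ln(dT1/dT2)
= (85.6 - 48.8) / ln(85.6 / 48.8) = 36.8 / 0.561955 = 65.49

65.49 degC


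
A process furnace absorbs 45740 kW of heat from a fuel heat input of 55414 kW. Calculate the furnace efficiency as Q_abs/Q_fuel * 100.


Furnace efficiency = Q_absorbed / Q_fuel * 100
= 45740 / 55414 * 100 = 82.54

82.54 %


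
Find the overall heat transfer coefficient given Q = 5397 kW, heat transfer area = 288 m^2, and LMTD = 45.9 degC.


From Q = U*A*LMTD, U = Q / (A * LMTD)
U = 5397 / (288 * 45.9) = 5397 / 13219.2 = 0.4083

0.4083 kW/(m^2*K)


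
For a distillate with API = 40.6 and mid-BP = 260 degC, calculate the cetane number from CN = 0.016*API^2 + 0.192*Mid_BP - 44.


CN = 0.016 * 40.6^2 + 0.192 * 260 - 44
CN = 26.37376 + 49.92 - 44 = 32.29376

32.29376


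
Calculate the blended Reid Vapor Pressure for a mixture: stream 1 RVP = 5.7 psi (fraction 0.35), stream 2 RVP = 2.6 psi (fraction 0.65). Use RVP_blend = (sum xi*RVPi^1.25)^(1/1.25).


Chevron index: RVP_blend = (sum xi*RVPi^1.25)^(1/1.25)
RVP^1.25 terms: 0.35 * 5.7^1.25 + 0.65 * 2.6^1.25 = 5.22856
RVP_blend = 5.22856^(1/1.25) = 3.756

3.756 psi


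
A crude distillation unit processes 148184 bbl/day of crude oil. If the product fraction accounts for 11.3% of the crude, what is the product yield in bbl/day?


Crude throughput = 148184 bbl/day
Fraction yield = 11.3%
yield = throughput * fraction / 100
yield = 148184 * 11.3 / 100 = 16744.792

16744.792 bbl/day


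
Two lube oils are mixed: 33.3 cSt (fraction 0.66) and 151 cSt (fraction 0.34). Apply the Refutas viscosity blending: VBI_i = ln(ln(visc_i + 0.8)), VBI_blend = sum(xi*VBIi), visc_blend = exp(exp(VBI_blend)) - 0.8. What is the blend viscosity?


Refutas method: VBN_i = 14.534*ln(ln(visc_i + 0.8)) + 10.975, blended linearly by mass fraction; since VBN is linear in VBI_i = ln(ln(visc_i + 0.8)) and the fractions sum to 1, blend VBI directly: visc = exp(exp(VBI_blend)) - 0.8
VBI_1 = ln(ln(33.3 + 0.8)) = 1.2611
VBI_2 = ln(ln(151 + 0.8)) = 1.61394
VBI_blend = 0.66 * 1.2611 + 0.34 * 1.61394 = 1.38107
visc_blend = exp(exp(1.38107)) - 0.8 = 52.67

52.67 cSt


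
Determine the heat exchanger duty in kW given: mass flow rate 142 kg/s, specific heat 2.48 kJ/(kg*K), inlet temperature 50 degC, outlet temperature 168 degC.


Q = m_dot * cp * delta_T
delta_T = 168 - 50 = 118 K
Q = 142 * 2.48 * 118
= 352.16 * 118
= 41554.88 kW

41554.88 kW


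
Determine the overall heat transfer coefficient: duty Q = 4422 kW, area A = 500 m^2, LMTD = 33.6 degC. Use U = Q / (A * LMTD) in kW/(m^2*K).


From Q = U*A*LMTD, U = Q / (A * LMTD)
U = 4422 / (500 * 33.6) = 4422 / 16800 = 0.2632

0.2632 kW/(m^2*K)


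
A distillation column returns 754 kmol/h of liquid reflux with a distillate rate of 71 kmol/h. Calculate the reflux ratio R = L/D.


Reflux ratio definition: R = L / D (liquid returned / distillate withdrawn)
L = 754 kmol/h, D = 71 kmol/h
R = 754 / 71 = 10.62

10.62


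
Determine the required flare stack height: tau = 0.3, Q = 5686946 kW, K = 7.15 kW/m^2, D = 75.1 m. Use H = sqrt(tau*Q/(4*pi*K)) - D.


tau*Q/(4*pi*K) = 0.3 * 5686946 / (4 * pi * 7.15) = 18988.2
sqrt(18988.2) = 137.798
H = 137.798 - 75.1 = 62.70

62.70 m


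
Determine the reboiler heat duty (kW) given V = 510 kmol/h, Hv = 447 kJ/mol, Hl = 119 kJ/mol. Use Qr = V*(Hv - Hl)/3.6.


Qr = 510 * (447 - 119) / 3.6 = 510 * 328 / 3.6 = 46470

46470 kW


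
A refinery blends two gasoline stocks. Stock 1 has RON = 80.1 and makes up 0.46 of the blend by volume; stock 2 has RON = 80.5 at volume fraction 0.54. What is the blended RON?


Linear blending: RON_blend = sum(vi * RONi)
Contribution 1: 0.46 * 80.1 = 36.846
Contribution 2: 0.54 * 80.5 = 43.47
RON_blend = 36.846 + 43.47 = 80.316

80.316


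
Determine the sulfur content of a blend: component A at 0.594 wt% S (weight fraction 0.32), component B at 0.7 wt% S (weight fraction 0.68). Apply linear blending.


Linear sulfur blending: S_blend = x1*S1 + x2*S2
Contribution 1: 0.32 * 0.594 = 0.19008 wt%
Contribution 2: 0.68 * 0.7 = 0.476 wt%
S_blend = 0.19008 + 0.476 = 0.66608

0.66608 wt%


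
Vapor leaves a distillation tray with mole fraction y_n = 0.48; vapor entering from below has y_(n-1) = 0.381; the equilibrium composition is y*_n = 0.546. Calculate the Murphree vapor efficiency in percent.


Murphree vapor efficiency: EMV = (y_n - y_(n-1)) / (y*_n - y_(n-1)) * 100
EMV = (0.48 - 0.381) / (0.546 - 0.381) * 100 = 0.099 / 0.165 * 100 = 60.00

60.00 %


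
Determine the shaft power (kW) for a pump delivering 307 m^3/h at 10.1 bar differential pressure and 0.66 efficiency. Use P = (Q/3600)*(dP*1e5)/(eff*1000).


Q = 307 / 3600 = 0.0852778 m^3/s
P = 0.0852778 * (10.1 * 1e5) / 0.66 / 1000 = 130.5

130.5 kW


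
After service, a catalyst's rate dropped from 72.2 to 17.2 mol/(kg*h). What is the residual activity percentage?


Activity (%) = (rate_used / rate_fresh) * 100
rate_used = 17.2, rate_fresh = 72.2
= (17.2 / 72.2) * 100
= 0.2382 * 100 = 23.82

23.82 %


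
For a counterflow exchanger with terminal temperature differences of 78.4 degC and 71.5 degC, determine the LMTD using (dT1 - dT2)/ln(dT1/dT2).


LMTD = (dT1 - dT2) / ln(dT1/dT2)
= (78.4 - 71.5) / ln(78.4 / 71.5) = 6.9 / 0.0921265 = 74.90

74.90 degC


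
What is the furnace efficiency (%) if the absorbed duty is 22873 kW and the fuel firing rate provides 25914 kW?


Furnace efficiency = Q_absorbed / Q_fuel * 100
= 22873 / 25914 * 100 = 88.27

88.27 %


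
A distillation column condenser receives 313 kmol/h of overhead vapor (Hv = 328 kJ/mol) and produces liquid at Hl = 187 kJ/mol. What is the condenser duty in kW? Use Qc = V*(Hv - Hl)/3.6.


Qc = 313 * (328 - 187) / 3.6 = 313 * 141 / 3.6 = 12260

12260 kW


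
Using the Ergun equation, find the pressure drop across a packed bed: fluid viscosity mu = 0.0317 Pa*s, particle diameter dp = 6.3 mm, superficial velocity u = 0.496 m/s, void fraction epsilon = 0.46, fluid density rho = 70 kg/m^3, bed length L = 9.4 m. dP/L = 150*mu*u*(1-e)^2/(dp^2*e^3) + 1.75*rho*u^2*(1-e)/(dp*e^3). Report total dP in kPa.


dp = 6.3 mm = 0.0063 m
Viscous term = 150*0.0317*0.496*(1-0.46)^2 / (0.0063^2*0.46^3) = 178018
Inertial term = 1.75*70*0.496^2*(1-0.46) / (0.0063*0.46^3) = 26538.7
dP/L = 178018 + 26538.7 = 204557 Pa/m
dP = 204557 * 9.4 / 1000 = 1923 kPa

1923 kPa


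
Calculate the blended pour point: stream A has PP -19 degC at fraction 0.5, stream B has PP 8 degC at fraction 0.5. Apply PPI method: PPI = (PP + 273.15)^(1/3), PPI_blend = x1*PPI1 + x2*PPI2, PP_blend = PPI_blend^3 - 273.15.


PPI_1 = (-19 + 273.15)^(1/3) = 6.334272
PPI_2 = (8 + 273.15)^(1/3) = 6.551077
PPI_blend = 0.5 * 6.334272 + 0.5 * 6.551077 = 6.442675
PP_blend = 6.442675^3 - 273.15 = 267.4229 - 273.15 = -5.73

-5.73 degC


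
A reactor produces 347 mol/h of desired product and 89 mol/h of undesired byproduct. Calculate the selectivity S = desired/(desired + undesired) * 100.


Selectivity = desired / (desired + undesired) * 100
Total products = 347 + 89 = 436 mol/h
S = 347 / 436 * 100
= 0.7959 * 100
= 79.59 %

79.59 %


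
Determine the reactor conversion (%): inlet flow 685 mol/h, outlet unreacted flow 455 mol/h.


X = (F_in - F_out) / F_in * 100
Moles reacted = 685 - 455 = 230
X = 230 / 685 * 100
= 0.3358 * 100
= 33.58 %

33.58 %


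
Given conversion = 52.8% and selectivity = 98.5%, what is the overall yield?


Overall yield = conversion (%) * selectivity (%) / 100
Conversion = 52.8%, Selectivity = 98.5%
Y = 52.8 * 98.5 / 100
= 52.008 %

52.008 %


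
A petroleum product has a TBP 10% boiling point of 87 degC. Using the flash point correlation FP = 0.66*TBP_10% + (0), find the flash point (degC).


FP = 0.66 * 87 + (0) = 57.42

57.42 degC


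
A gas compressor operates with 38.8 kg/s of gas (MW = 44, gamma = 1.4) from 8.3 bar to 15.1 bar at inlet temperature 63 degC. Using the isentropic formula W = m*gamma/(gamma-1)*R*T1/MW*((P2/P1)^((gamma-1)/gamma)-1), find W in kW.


Isentropic work: W = m*(gamma/(gamma-1))*(R*T1/MW)*((P2/P1)^((gamma-1)/gamma) - 1)
T1 = 63 + 273.15 = 336.15 K
Pressure ratio = 15.1 / 8.3 = 1.81928
Exponent = (1.4 - 1)/1.4 = 0.285714
(P2/P1)^exp - 1 = 1.81928^0.285714 - 1 = 0.18647
W = 38.8 * 1.4 / 0.4 * 8.314 * 336.15 / 44 * 0.18647 = 1608

1608 kW


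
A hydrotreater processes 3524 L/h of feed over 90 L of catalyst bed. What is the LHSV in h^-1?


LHSV = volumetric feed rate / catalyst volume
= 3524 L/h / 90 L
= 39.16 h^-1

39.16 h^-1


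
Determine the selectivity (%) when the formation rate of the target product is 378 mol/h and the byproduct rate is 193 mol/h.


Selectivity = desired / (desired + undesired) * 100
Total products = 378 + 193 = 571 mol/h
S = 378 / 571 * 100
= 0.6620 * 100
= 66.20 %

66.20 %


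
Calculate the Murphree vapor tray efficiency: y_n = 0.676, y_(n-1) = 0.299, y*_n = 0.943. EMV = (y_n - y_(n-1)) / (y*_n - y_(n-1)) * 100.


Murphree vapor efficiency: EMV = (y_n - y_(n-1)) / (y*_n - y_(n-1)) * 100
EMV = (0.676 - 0.299) / (0.943 - 0.299) * 100 = 0.377 / 0.644 * 100 = 58.54

58.54 %


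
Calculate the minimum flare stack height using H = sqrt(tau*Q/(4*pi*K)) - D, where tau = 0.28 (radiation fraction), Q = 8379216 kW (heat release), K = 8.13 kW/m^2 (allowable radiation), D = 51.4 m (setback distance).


tau*Q/(4*pi*K) = 0.28 * 8379216 / (4 * pi * 8.13) = 22964.7
sqrt(22964.7) = 151.541
H = 151.541 - 51.4 = 100.1

100.1 m


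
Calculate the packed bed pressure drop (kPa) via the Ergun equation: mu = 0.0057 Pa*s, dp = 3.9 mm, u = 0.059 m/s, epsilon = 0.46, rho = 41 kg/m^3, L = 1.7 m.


dp = 3.9 mm = 0.0039 m
Viscous term = 150*0.0057*0.059*(1-0.46)^2 / (0.0039^2*0.46^3) = 9935.8
Inertial term = 1.75*41*0.059^2*(1-0.46) / (0.0039*0.46^3) = 355.289
dP/L = 9935.8 + 355.289 = 10291.1 Pa/m
dP = 10291.1 * 1.7 / 1000 = 17.49 kPa

17.49 kPa


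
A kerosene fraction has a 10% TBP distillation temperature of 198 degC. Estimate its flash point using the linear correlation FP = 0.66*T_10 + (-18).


FP = 0.66 * 198 + (-18) = 112.68

112.68 degC


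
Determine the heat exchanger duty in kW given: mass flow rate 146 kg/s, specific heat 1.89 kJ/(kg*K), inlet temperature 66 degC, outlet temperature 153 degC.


Q = m_dot * cp * delta_T
delta_T = 153 - 66 = 87 K
Q = 146 * 1.89 * 87
= 275.94 * 87
= 24006.78 kW

24006.78 kW


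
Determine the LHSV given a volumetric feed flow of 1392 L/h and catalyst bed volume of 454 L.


LHSV = volumetric feed rate / catalyst volume
= 1392 L/h / 454 L
= 3.066 h^-1

3.066 h^-1


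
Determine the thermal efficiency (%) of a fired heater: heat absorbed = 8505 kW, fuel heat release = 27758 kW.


Furnace efficiency = Q_absorbed / Q_fuel * 100
= 8505 / 27758 * 100 = 30.64

30.64 %


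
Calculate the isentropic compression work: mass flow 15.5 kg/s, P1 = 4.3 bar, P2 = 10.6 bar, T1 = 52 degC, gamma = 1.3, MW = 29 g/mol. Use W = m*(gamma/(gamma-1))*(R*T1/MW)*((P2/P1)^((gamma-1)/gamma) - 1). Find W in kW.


Isentropic work: W = m*(gamma/(gamma-1))*(R*T1/MW)*((P2/P1)^((gamma-1)/gamma) - 1)
T1 = 52 + 273.15 = 325.15 K
Pressure ratio = 10.6 / 4.3 = 2.46512
Exponent = (1.3 - 1)/1.3 = 0.230769
(P2/P1)^exp - 1 = 2.46512^0.230769 - 1 = 0.231471
W = 15.5 * 1.3 / 0.3 * 8.314 * 325.15 / 29 * 0.231471 = 1449

1449 kW


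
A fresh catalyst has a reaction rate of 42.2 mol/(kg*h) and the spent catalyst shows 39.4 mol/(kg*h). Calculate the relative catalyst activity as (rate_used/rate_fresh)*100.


Activity (%) = (rate_used / rate_fresh) * 100
rate_used = 39.4, rate_fresh = 42.2
= (39.4 / 42.2) * 100
= 0.9336 * 100 = 93.36

93.36 %


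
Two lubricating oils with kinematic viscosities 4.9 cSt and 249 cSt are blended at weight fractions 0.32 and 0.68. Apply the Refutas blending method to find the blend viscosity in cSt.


Refutas method: VBN_i = 14.534*ln(ln(visc_i + 0.8)) + 10.975, blended linearly by mass fraction; since VBN is linear in VBI_i = ln(ln(visc_i + 0.8)) and the fractions sum to 1, blend VBI directly: visc = exp(exp(VBI_blend)) - 0.8
VBI_1 = ln(ln(4.9 + 0.8)) = 0.554153
VBI_2 = ln(ln(249 + 0.8)) = 1.7085
VBI_blend = 0.32 * 0.554153 + 0.68 * 1.7085 = 1.33911
visc_blend = exp(exp(1.33911)) - 0.8 = 44.61

44.61 cSt


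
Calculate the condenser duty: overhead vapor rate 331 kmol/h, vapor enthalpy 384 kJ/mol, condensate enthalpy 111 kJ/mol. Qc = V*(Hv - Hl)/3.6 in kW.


Qc = 331 * (384 - 111) / 3.6 = 331 * 273 / 3.6 = 25100

25100 kW


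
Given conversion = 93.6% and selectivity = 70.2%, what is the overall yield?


Overall yield = conversion (%) * selectivity (%) / 100
Conversion = 93.6%, Selectivity = 70.2%
Y = 93.6 * 70.2 / 100
= 65.7072 %

65.7072 %


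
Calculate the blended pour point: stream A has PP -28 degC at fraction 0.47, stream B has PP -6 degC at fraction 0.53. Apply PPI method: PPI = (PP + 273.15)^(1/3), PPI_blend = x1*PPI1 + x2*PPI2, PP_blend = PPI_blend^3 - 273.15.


PPI_1 = (-28 + 273.15)^(1/3) = 6.258601
PPI_2 = (-6 + 273.15)^(1/3) = 6.440482
PPI_blend = 0.47 * 6.258601 + 0.53 * 6.440482 = 6.354998
PP_blend = 6.354998^3 - 273.15 = 256.6529 - 273.15 = -16.5

-16.5 degC


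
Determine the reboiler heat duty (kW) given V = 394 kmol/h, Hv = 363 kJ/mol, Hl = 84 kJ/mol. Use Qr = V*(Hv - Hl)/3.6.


Qr = 394 * (363 - 84) / 3.6 = 394 * 279 / 3.6 = 30540

30540 kW


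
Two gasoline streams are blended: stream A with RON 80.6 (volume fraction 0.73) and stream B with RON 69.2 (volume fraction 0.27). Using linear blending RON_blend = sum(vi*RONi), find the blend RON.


Linear blending: RON_blend = sum(vi * RONi)
Contribution 1: 0.73 * 80.6 = 58.838
Contribution 2: 0.27 * 69.2 = 18.684
RON_blend = 58.838 + 18.684 = 77.522

77.522


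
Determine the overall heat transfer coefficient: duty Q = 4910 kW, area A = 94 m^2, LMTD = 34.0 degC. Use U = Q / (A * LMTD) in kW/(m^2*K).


From Q = U*A*LMTD, U = Q / (A * LMTD)
U = 4910 / (94 * 34.0) = 4910 / 3196 = 1.536

1.536 kW/(m^2*K)


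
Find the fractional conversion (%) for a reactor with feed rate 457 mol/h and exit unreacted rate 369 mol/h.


X = (F_in - F_out) / F_in * 100
Moles reacted = 457 - 369 = 88
X = 88 / 457 * 100
= 0.1926 * 100
= 19.26 %

19.26 %


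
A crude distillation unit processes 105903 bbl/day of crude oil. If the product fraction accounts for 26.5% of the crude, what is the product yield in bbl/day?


Crude throughput = 105903 bbl/day
Fraction yield = 26.5%
yield = throughput * fraction / 100
yield = 105903 * 26.5 / 100 = 28064.295

28064.295 bbl/day


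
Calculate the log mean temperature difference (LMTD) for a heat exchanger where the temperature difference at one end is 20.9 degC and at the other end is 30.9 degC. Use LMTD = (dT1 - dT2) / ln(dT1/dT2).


LMTD = (dT1 - dT2) / ln(dT1/dT2)
= (20.9 - 30.9) / ln(20.9 / 30.9) = -10 / -0.391007 = 25.57

25.57 degC


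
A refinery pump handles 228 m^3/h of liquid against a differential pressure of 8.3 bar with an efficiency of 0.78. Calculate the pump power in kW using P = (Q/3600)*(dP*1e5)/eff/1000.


Q = 228 / 3600 = 0.0633333 m^3/s
P = 0.0633333 * (8.3 * 1e5) / 0.78 / 1000 = 67.39

67.39 kW


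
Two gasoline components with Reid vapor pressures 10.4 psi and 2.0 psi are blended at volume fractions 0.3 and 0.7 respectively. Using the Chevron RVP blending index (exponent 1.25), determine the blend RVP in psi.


Chevron index: RVP_blend = (sum xi*RVPi^1.25)^(1/1.25)
RVP^1.25 terms: 0.3 * 10.4^1.25 + 0.7 * 2.0^1.25 = 7.26779
RVP_blend = 7.26779^(1/1.25) = 4.888

4.888 psi


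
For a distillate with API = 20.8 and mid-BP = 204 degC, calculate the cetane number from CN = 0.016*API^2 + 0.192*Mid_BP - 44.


CN = 0.016 * 20.8^2 + 0.192 * 204 - 44
CN = 6.92224 + 39.168 - 44 = 2.09024

2.09024


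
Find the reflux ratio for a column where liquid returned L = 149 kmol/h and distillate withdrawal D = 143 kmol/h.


Reflux ratio definition: R = L / D (liquid returned / distillate withdrawn)
L = 149 kmol/h, D = 143 kmol/h
R = 149 / 143 = 1.042

1.042


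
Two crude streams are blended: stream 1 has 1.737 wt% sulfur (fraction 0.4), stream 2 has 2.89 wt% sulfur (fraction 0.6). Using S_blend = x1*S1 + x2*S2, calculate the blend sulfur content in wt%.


Linear sulfur blending: S_blend = x1*S1 + x2*S2
Contribution 1: 0.4 * 1.737 = 0.6948 wt%
Contribution 2: 0.6 * 2.89 = 1.734 wt%
S_blend = 0.6948 + 1.734 = 2.4288

2.4288 wt%


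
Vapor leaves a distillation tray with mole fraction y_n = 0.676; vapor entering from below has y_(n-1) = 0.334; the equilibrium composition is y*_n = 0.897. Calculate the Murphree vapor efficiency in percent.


Murphree vapor efficiency: EMV = (y_n - y_(n-1)) / (y*_n - y_(n-1)) * 100
EMV = (0.676 - 0.334) / (0.897 - 0.334) * 100 = 0.342 / 0.563 * 100 = 60.75

60.75 %


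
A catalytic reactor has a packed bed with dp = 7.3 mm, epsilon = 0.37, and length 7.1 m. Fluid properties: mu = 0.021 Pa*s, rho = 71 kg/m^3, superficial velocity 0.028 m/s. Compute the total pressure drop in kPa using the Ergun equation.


dp = 7.3 mm = 0.0073 m
Viscous term = 150*0.021*0.028*(1-0.37)^2 / (0.0073^2*0.37^3) = 12968.8
Inertial term = 1.75*71*0.028^2*(1-0.37) / (0.0073*0.37^3) = 165.968
dP/L = 12968.8 + 165.968 = 13134.8 Pa/m
dP = 13134.8 * 7.1 / 1000 = 93.26 kPa

93.26 kPa


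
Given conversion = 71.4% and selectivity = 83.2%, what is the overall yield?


Overall yield = conversion (%) * selectivity (%) / 100
Conversion = 71.4%, Selectivity = 83.2%
Y = 71.4 * 83.2 / 100
= 59.4048 %

59.4048 %


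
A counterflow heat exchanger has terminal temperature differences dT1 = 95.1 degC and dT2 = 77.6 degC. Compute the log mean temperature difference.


LMTD = (dT1 - dT2) / ln(dT1/dT2)
= (95.1 - 77.6) / ln(95.1 / 77.6) = 17.5 / 0.203362 = 86.05

86.05 degC


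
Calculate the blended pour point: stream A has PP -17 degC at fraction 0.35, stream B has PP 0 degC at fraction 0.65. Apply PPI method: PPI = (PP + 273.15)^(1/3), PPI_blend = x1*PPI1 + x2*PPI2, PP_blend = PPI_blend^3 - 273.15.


PPI_1 = (-17 + 273.15)^(1/3) = 6.350844
PPI_2 = (0 + 273.15)^(1/3) = 6.488342
PPI_blend = 0.35 * 6.350844 + 0.65 * 6.488342 = 6.440218
PP_blend = 6.440218^3 - 273.15 = 267.1171 - 273.15 = -6.03

-6.03 degC


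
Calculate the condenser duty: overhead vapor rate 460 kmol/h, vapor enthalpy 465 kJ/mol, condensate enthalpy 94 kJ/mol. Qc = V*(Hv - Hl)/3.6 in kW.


Qc = 460 * (465 - 94) / 3.6 = 460 * 371 / 3.6 = 47410

47410 kW


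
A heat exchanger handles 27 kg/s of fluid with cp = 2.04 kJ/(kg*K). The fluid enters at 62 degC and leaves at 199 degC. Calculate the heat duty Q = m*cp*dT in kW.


Q = m_dot * cp * delta_T
delta_T = 199 - 62 = 137 K
Q = 27 * 2.04 * 137
= 55.08 * 137
= 7545.96 kW

7545.96 kW


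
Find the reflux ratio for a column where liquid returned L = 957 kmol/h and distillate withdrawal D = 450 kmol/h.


Reflux ratio definition: R = L / D (liquid returned / distillate withdrawn)
L = 957 kmol/h, D = 450 kmol/h
R = 957 / 450 = 2.127

2.127


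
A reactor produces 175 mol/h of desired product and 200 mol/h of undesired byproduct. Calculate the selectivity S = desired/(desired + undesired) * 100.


Selectivity = desired / (desired + undesired) * 100
Total products = 175 + 200 = 375 mol/h
S = 175 / 375 * 100
= 0.4667 * 100
= 46.67 %

46.67 %


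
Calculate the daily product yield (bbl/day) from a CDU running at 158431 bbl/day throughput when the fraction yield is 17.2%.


Crude throughput = 158431 bbl/day
Fraction yield = 17.2%
yield = throughput * fraction / 100
yield = 158431 * 17.2 / 100 = 27250.132

27250.132 bbl/day


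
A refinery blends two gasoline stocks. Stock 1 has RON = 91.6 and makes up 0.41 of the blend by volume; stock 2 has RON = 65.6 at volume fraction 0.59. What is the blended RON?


Linear blending: RON_blend = sum(vi * RONi)
Contribution 1: 0.41 * 91.6 = 37.556
Contribution 2: 0.59 * 65.6 = 38.704
RON_blend = 37.556 + 38.704 = 76.26

76.26


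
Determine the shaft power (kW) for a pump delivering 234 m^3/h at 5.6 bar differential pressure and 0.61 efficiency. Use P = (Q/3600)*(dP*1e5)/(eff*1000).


Q = 234 / 3600 = 0.065 m^3/s
P = 0.065 * (5.6 * 1e5) / 0.61 / 1000 = 59.67

59.67 kW


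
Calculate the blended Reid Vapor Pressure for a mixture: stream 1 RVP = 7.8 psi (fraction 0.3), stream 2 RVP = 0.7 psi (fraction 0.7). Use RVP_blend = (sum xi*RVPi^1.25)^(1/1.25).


Chevron index: RVP_blend = (sum xi*RVPi^1.25)^(1/1.25)
RVP^1.25 terms: 0.3 * 7.8^1.25 + 0.7 * 0.7^1.25 = 4.35876
RVP_blend = 4.35876^(1/1.25) = 3.247

3.247 psi
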